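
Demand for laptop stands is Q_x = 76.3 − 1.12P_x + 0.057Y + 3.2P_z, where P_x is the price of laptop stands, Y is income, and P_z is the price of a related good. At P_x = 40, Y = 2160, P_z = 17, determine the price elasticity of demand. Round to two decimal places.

Substituting, Q_x = 76.3 − 1.12(40) + 0.057(2160) + 3.2(17) = 76.3 − 44.8 + 123.12 + 54.4 = 209.02.
∂Q_x/∂P_x = −1.12, so E_p = (−1.12)·(40/209.02) ≈ -0.21.
|E_p| < 1: demand is inelastic.

-0.21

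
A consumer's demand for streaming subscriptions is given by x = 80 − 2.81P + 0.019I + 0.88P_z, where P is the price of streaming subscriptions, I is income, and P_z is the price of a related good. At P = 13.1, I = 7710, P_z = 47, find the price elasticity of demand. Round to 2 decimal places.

First evaluate x: 80 − 2.81(13.1) + 0.019(7710) + 0.88(47) = 80 − 36.811 + 146.49 + 41.36 = 231.039.
∂x/∂P = −2.81, so E_p = (−2.81)·(13.1/231.039) ≈ -0.16.
|E_p| < 1: demand is inelastic.

-0.16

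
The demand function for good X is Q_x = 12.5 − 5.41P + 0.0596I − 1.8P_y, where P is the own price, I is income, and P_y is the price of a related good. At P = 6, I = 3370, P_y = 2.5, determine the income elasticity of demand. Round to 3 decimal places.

Evaluating quantity at (P, I, P_y) gives Q_x = 12.5 − 5.41(6) + 0.0596(3370) − 1.8(2.5) = 12.5 − 32.46 + 200.852 − 4.5 = 176.392.
∂Q_x/∂I = +0.0596, so E_I = 0.0596·(3370/176.392) ≈ 1.139.
E_I > 1: normal good (luxury).

1.139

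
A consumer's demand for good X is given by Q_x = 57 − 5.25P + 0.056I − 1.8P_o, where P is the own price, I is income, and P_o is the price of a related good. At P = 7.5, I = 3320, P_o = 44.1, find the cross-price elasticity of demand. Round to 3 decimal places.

First evaluate Q_x: 57 − 5.25(7.5) + 0.056(3320) − 1.8(44.1) = 57 − 39.375 + 185.92 − 79.38 = 124.165.
∂Q_x/∂P_o = −1.8, so E_xy = -1.8·(44.1/124.165) ≈ -0.639.
E_xy < 0: the goods are complements.

-0.639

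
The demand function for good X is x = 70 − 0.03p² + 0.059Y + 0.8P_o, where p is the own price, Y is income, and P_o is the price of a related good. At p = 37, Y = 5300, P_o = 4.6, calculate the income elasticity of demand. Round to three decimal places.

x = 70 − 0.03(37)² + 0.059(5300) + 0.8(4.6) = 70 − 41.07 + 312.7 + 3.68 = 345.31.
∂x/∂Y = +0.059, so E_I = 0.059·(5300/345.31) ≈ 0.906.
E_I ∈ (0,1): normal good (necessity).

0.906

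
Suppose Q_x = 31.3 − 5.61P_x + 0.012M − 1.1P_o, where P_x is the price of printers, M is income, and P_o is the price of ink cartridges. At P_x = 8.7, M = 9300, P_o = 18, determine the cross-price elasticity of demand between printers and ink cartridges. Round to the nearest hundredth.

Evaluating quantity at (P_x, M, P_o) gives Q_x = 31.3 − 5.61(8.7) + 0.012(9300) − 1.1(18) = 31.3 − 48.807 + 111.6 − 19.8 = 74.293.
∂Q_x/∂P_o = −1.1, so E_xy = -1.1·(18/74.293) ≈ -0.27.
E_xy < 0: the goods are complements.

-0.27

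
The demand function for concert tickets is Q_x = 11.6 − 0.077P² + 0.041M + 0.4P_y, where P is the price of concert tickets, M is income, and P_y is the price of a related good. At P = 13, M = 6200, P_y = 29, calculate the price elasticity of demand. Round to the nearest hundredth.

-0.10

First evaluate Q_x: 11.6 − 0.077(13)² + 0.041(6200) + 0.4(29) = 11.6 − 13.013 + 254.2 + 11.6 = 264.387.
∂Q_x/∂P = −2·0.077·P = -2.002, so E_p = -2.002·(13/264.387) ≈ -0.10.
|E_p| < 1: demand is inelastic.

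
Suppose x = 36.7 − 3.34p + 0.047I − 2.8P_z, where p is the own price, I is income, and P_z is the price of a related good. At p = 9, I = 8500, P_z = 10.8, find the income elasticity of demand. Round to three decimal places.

At the given point, x = 36.7 − 3.34(9) + 0.047(8500) − 2.8(10.8) = 36.7 − 30.06 + 399.5 − 30.24 = 375.9.
∂x/∂I = +0.047, so E_I = 0.047·(8500/375.9) ≈ 1.063.
E_I > 1: normal good (luxury).

1.063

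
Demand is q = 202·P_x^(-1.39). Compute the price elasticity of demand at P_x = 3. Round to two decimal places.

For a Cobb–Douglas (constant-elasticity) form q = A·P_x^α·…, the elasticity with respect to P_x equals the exponent α at every point.
Here the exponent on P_x is -1.39, so the price elasticity of demand is -1.39.

-1.39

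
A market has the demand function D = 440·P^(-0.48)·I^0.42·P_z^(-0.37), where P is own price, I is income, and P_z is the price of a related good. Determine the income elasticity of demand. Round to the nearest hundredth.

For a Cobb–Douglas (constant-elasticity) form D = A·I^α·…, the elasticity with respect to I equals the exponent α at every point.
Here the exponent on I is 0.42, so the income elasticity of demand is 0.42.

0.42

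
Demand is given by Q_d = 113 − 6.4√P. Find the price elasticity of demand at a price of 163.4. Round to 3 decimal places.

-1.311

At P = 163.4, Q_d = 31.1901.
dQ_d/dP = −6.4/(2√P) = −6.4/(2·12.7828).
Point elasticity E = (dQ_d/dP)·(P/Q_d) = -0.2503 × 163.4/31.1901 ≈ -1.311.
|E| > 1, so demand is elastic at this price.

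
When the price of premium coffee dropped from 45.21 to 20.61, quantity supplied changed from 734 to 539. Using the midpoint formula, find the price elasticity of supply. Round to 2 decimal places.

0.41

%Δq = (539 − 734)/[(734 + 539)/2] = -195/636.5 ≈ -0.3064.
%ΔP = (20.61 − 45.21)/[(45.21 + 20.61)/2] = -24.6/32.91 ≈ -0.7475.
Arc elasticity E = %Δq/%ΔP ≈ -0.3064/-0.7475 ≈ 0.41.
|E| < 1: supply is inelastic over this range.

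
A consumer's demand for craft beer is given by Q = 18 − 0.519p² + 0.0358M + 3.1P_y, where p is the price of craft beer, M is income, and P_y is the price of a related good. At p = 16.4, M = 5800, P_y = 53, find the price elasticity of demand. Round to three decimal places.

-1.115

Substituting, Q = 18 − 0.519(16.4)² + 0.0358(5800) + 3.1(53) = 18 − 139.5902 + 207.64 + 164.3 = 250.3498.
∂Q/∂p = −2·0.519·p = -17.0232, so E_p = -17.0232·(16.4/250.3498) ≈ -1.115.
|E_p| > 1: demand is elastic.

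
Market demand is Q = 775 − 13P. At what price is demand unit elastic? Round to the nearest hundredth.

For linear demand Q = a − bP, E = −bP/(a − bP). |E| = 1 ⇒ bP = a − bP ⇒ P = a/(2b).
P = 775/(2·13) ≈ 29.81.

29.81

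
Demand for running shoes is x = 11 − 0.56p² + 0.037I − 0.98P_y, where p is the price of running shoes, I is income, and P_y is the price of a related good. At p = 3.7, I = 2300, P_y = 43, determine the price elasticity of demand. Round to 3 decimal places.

Substituting, x = 11 − 0.56(3.7)² + 0.037(2300) − 0.98(43) = 11 − 7.6664 + 85.1 − 42.14 = 46.2936.
∂x/∂p = −2·0.56·p = -4.144, so E_p = -4.144·(3.7/46.2936) ≈ -0.331.
|E_p| < 1: demand is inelastic.

-0.331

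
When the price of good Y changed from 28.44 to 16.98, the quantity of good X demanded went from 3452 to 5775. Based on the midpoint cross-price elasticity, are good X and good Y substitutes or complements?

complements

%ΔQ_x = (5775 − 3452)/[(3452+5775)/2] = 2323/4613.5 ≈ 0.5035.
%ΔP_y = (16.98 − 28.44)/[(28.44+16.98)/2] ≈ -0.5046.
E_xy = 0.5035/-0.5046 ≈ -0.998.
E_xy < 0, so the goods are complements.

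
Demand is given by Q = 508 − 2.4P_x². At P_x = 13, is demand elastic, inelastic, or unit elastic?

elastic

At P_x = 13, Q = 102.4.
dQ/dP_x = −2·2.4·P_x = −62.4.
Point elasticity E = (dQ/dP_x)·(P_x/Q) = -62.4 × 13/102.4 ≈ -7.922.
|E| ≈ 7.922 > 1, so demand is elastic.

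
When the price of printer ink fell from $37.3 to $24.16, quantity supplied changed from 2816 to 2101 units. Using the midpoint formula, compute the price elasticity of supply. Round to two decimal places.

%Δq = (2101 − 2816)/[(2816 + 2101)/2] = -715/2458.5 ≈ -0.2908.
%Δp = (24.16 − 37.3)/[(37.3 + 24.16)/2] = -13.14/30.73 ≈ -0.4276.
Arc elasticity E = %Δq/%Δp ≈ -0.2908/-0.4276 ≈ 0.68.
|E| < 1: supply is inelastic over this range.

0.68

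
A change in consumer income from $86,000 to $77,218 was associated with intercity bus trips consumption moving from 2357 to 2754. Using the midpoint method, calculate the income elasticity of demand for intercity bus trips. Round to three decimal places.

-1.444

%ΔQ = (2754 − 2357)/[(2357+2754)/2] = 397/2555.5 ≈ 0.1554.
%ΔY = (77,218 − 86,000)/[(86,000+77,218)/2] = -8782/81609 ≈ -0.1076.
E_I = %ΔQ/%ΔY ≈ -1.444.
E_I < 0: inferior good.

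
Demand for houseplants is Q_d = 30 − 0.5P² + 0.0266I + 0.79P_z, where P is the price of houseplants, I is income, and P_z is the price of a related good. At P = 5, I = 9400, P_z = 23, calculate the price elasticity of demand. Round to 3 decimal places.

-0.088

First evaluate Q_d: 30 − 0.5(5)² + 0.0266(9400) + 0.79(23) = 30 − 12.5 + 250.04 + 18.17 = 285.71.
∂Q_d/∂P = −2·0.5·P = -5, so E_p = -5·(5/285.71) ≈ -0.088.
|E_p| < 1: demand is inelastic.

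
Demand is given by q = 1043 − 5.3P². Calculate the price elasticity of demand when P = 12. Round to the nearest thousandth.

-5.455

At P = 12, q = 279.8.
dq/dP = −2·5.3·P = −127.2.
Point elasticity E = (dq/dP)·(P/q) = -127.2 × 12/279.8 ≈ -5.455.
|E| > 1, so demand is elastic at this price.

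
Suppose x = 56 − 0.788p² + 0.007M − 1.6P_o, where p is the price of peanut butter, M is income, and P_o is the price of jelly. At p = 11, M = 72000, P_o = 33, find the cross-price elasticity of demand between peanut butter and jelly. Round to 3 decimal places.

-0.128

Substituting, x = 56 − 0.788(11)² + 0.007(72000) − 1.6(33) = 56 − 95.348 + 504 − 52.8 = 411.852.
∂x/∂P_o = −1.6, so E_xy = -1.6·(33/411.852) ≈ -0.128.
E_xy < 0: the goods are complements.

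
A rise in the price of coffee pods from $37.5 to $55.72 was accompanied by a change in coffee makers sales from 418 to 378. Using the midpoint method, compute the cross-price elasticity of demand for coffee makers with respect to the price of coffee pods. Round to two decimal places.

%ΔQ_x = (378 − 418)/[(418+378)/2] = -40/398 ≈ -0.1005.
%ΔP_y = (55.72 − 37.5)/[(37.5+55.72)/2] ≈ 0.3909.
E_xy = -0.1005/0.3909 ≈ -0.26.
E_xy < 0, so coffee makers and coffee pods are complements.

-0.26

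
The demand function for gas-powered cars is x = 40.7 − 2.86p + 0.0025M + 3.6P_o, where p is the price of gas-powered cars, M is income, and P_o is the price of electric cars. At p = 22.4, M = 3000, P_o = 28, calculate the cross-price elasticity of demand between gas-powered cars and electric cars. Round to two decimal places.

At the given point, x = 40.7 − 2.86(22.4) + 0.0025(3000) + 3.6(28) = 40.7 − 64.064 + 7.5 + 100.8 = 84.936.
∂x/∂P_o = +3.6, so E_xy = 3.6·(28/84.936) ≈ 1.19.
E_xy > 0: the goods are substitutes.

1.19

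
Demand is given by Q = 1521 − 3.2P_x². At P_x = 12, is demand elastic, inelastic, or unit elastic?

inelastic

At P_x = 12, Q = 1060.2.
dQ/dP_x = −2·3.2·P_x = −76.8.
Point elasticity E = (dQ/dP_x)·(P_x/Q) = -76.8 × 12/1060.2 ≈ -0.869.
|E| ≈ 0.869 < 1, so demand is inelastic.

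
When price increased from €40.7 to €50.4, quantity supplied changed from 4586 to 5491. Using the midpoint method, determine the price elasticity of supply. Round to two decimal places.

0.84

%Δq = (5491 − 4586)/[(4586 + 5491)/2] = 905/5038.5 ≈ 0.1796.
%Δp = (50.4 − 40.7)/[(40.7 + 50.4)/2] = 9.7/45.55 ≈ 0.2130.
Arc elasticity E = %Δq/%Δp ≈ 0.1796/0.2130 ≈ 0.84.
|E| < 1: supply is inelastic over this range.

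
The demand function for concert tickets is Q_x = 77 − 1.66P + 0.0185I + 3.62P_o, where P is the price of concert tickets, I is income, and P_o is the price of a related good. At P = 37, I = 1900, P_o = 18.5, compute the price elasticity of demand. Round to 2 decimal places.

-0.52

First evaluate Q_x: 77 − 1.66(37) + 0.0185(1900) + 3.62(18.5) = 77 − 61.42 + 35.15 + 66.97 = 117.7.
∂Q_x/∂P = −1.66, so E_p = (−1.66)·(37/117.7) ≈ -0.52.
|E_p| < 1: demand is inelastic.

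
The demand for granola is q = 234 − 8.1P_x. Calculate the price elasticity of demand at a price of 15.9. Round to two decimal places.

-1.22

At P_x = 15.9, q = 105.21.
dq/dP_x = −8.1.
Point elasticity E = (dq/dP_x)·(P_x/q) = -8.1 × 15.9/105.21 ≈ -1.22.
|E| > 1, so demand is elastic at this price.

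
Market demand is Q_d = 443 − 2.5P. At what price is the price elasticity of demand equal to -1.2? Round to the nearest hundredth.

Set −bP/(a − bP) = −1.2 ⇒ bP = 1.2(a − bP) ⇒ bP(1+1.2) = 1.2·a.
P = 1.2·443/(2.5·2.2) ≈ 96.65.

96.65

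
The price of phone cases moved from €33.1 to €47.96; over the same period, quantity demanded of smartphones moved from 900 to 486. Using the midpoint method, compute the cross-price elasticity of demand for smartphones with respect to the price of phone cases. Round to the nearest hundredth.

%ΔQ_x = (486 − 900)/[(900+486)/2] = -414/693 ≈ -0.5974.
%ΔP_y = (47.96 − 33.1)/[(33.1+47.96)/2] ≈ 0.3666.
E_xy = -0.5974/0.3666 ≈ -1.63.
E_xy < 0, so smartphones and phone cases are complements.

-1.63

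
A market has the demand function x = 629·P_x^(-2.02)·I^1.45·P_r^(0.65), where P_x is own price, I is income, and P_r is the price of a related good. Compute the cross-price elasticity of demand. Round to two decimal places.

For a Cobb–Douglas (constant-elasticity) form x = A·P_r^α·…, the elasticity with respect to P_r equals the exponent α at every point.
Here the exponent on P_r is 0.65, so the cross-price elasticity of demand is 0.65.

0.65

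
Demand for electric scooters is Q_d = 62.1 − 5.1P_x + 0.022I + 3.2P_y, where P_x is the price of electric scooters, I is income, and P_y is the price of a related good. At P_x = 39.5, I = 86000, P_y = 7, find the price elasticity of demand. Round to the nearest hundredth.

-0.11

Substituting, Q_d = 62.1 − 5.1(39.5) + 0.022(86000) + 3.2(7) = 62.1 − 201.45 + 1892 + 22.4 = 1775.05.
∂Q_d/∂P_x = −5.1, so E_p = (−5.1)·(39.5/1775.05) ≈ -0.11.
|E_p| < 1: demand is inelastic.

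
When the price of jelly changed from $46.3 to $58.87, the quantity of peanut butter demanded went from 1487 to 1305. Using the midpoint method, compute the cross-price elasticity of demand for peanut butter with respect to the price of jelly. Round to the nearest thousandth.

%ΔQ_x = (1305 − 1487)/[(1487+1305)/2] = -182/1396 ≈ -0.1304.
%ΔP_y = (58.87 − 46.3)/[(46.3+58.87)/2] ≈ 0.2390.
E_xy = -0.1304/0.2390 ≈ -0.545.
E_xy < 0, so peanut butter and jelly are complements.

-0.545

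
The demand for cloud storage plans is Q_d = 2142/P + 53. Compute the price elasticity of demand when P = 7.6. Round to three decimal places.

-0.842

At P = 7.6, Q_d = 334.8421.
dQ_d/dP = −2142/P² = −37.0845.
Point elasticity E = (dQ_d/dP)·(P/Q_d) = -37.0845 × 7.6/334.8421 ≈ -0.842.
|E| < 1, so demand is inelastic at this price.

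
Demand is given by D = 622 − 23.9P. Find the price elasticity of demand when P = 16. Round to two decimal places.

-1.60

At P = 16, D = 239.6.
dD/dP = −23.9.
Point elasticity E = (dD/dP)·(P/D) = -23.9 × 16/239.6 ≈ -1.60.
|E| > 1, so demand is elastic at this price.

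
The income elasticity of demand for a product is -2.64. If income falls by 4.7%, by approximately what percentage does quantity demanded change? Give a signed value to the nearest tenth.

12.4

%ΔQ ≈ E × %ΔI = (-2.64) × (-4.7%) ≈ 12.4%.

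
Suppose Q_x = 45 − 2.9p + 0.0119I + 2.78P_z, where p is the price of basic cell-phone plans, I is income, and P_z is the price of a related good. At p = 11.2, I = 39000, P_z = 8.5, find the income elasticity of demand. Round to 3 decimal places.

Evaluating quantity at (p, I, P_z) gives Q_x = 45 − 2.9(11.2) + 0.0119(39000) + 2.78(8.5) = 45 − 32.48 + 464.1 + 23.63 = 500.25.
∂Q_x/∂I = +0.0119, so E_I = 0.0119·(39000/500.25) ≈ 0.928.
E_I ∈ (0,1): normal good (necessity).

0.928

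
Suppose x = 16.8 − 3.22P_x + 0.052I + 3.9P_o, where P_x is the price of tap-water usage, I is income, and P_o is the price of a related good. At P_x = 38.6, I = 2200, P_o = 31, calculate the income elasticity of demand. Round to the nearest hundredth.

0.90

At the given point, x = 16.8 − 3.22(38.6) + 0.052(2200) + 3.9(31) = 16.8 − 124.292 + 114.4 + 120.9 = 127.808.
∂x/∂I = +0.052, so E_I = 0.052·(2200/127.808) ≈ 0.90.
E_I ∈ (0,1): normal good (necessity).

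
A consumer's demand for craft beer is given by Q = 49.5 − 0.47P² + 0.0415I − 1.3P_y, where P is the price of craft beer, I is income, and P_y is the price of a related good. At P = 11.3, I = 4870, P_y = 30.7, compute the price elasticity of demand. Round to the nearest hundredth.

-0.79

At the given point, Q = 49.5 − 0.47(11.3)² + 0.0415(4870) − 1.3(30.7) = 49.5 − 60.0143 + 202.105 − 39.91 = 151.6807.
∂Q/∂P = −2·0.47·P = -10.622, so E_p = -10.622·(11.3/151.6807) ≈ -0.79.
|E_p| < 1: demand is inelastic.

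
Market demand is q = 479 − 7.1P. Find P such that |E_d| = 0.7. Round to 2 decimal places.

27.78

Set −bP/(a − bP) = −0.7 ⇒ bP = 0.7(a − bP) ⇒ bP(1+0.7) = 0.7·a.
P = 0.7·479/(7.1·1.7) ≈ 27.78.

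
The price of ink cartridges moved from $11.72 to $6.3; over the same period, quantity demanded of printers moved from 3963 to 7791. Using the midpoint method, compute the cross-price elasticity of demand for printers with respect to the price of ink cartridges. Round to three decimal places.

%ΔQ_x = (7791 − 3963)/[(3963+7791)/2] = 3828/5877 ≈ 0.6514.
%ΔP_y = (6.3 − 11.72)/[(11.72+6.3)/2] ≈ -0.6016.
E_xy = 0.6514/-0.6016 ≈ -1.083.
E_xy < 0, so printers and ink cartridges are complements.

-1.083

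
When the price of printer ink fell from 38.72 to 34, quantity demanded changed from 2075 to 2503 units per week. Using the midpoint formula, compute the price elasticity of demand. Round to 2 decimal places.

%ΔQ = (2503 − 2075)/[(2075 + 2503)/2] = 428/2289 ≈ 0.1870.
%ΔP = (34 − 38.72)/[(38.72 + 34)/2] = -4.72/36.36 ≈ -0.1298.
Arc elasticity E = %ΔQ/%ΔP ≈ 0.1870/-0.1298 ≈ -1.44.
|E| > 1: demand is elastic over this range.

-1.44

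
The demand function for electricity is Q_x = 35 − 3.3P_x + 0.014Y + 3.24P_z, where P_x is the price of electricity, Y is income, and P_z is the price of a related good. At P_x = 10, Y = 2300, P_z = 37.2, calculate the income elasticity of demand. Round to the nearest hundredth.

0.21

Evaluating quantity at (P_x, Y, P_z) gives Q_x = 35 − 3.3(10) + 0.014(2300) + 3.24(37.2) = 35 − 33 + 32.2 + 120.528 = 154.728.
∂Q_x/∂Y = +0.014, so E_I = 0.014·(2300/154.728) ≈ 0.21.
E_I ∈ (0,1): normal good (necessity).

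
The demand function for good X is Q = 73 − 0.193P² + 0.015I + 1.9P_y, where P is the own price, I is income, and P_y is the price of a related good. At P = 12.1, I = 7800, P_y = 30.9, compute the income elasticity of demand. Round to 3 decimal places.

At the given point, Q = 73 − 0.193(12.1)² + 0.015(7800) + 1.9(30.9) = 73 − 28.2571 + 117 + 58.71 = 220.4529.
∂Q/∂I = +0.015, so E_I = 0.015·(7800/220.4529) ≈ 0.531.
E_I ∈ (0,1): normal good (necessity).

0.531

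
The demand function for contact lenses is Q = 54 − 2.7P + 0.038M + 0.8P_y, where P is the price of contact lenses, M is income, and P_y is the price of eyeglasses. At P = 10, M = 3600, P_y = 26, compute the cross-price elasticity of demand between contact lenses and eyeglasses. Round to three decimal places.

0.113

At the given point, Q = 54 − 2.7(10) + 0.038(3600) + 0.8(26) = 54 − 27 + 136.8 + 20.8 = 184.6.
∂Q/∂P_y = +0.8, so E_xy = 0.8·(26/184.6) ≈ 0.113.
E_xy > 0: the goods are substitutes.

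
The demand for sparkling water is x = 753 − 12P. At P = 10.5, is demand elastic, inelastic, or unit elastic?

At P = 10.5, x = 627.
dx/dP = −12.
Point elasticity E = (dx/dP)·(P/x) = -12 × 10.5/627 ≈ -0.201.
|E| ≈ 0.201 < 1, so demand is inelastic.

inelastic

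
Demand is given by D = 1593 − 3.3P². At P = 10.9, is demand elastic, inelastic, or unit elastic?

inelastic

At P = 10.9, D = 1200.927.
dD/dP = −2·3.3·P = −71.94.
Point elasticity E = (dD/dP)·(P/D) = -71.94 × 10.9/1200.927 ≈ -0.653.
|E| ≈ 0.653 < 1, so demand is inelastic.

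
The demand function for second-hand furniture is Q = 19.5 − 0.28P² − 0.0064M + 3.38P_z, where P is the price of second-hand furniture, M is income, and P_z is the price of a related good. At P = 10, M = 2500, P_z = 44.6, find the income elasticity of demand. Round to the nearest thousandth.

At the given point, Q = 19.5 − 0.28(10)² − 0.0064(2500) + 3.38(44.6) = 19.5 − 28 − 16 + 150.748 = 126.248.
∂Q/∂M = −0.0064, so E_I = -0.0064·(2500/126.248) ≈ -0.127.
E_I < 0: inferior good.

-0.127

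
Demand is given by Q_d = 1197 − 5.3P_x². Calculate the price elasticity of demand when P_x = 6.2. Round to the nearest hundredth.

-0.41

At P_x = 6.2, Q_d = 993.268.
dQ_d/dP_x = −2·5.3·P_x = −65.72.
Point elasticity E = (dQ_d/dP_x)·(P_x/Q_d) = -65.72 × 6.2/993.268 ≈ -0.41.
|E| < 1, so demand is inelastic at this price.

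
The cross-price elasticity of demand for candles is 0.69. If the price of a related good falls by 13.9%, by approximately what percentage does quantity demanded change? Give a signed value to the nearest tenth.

%ΔQ ≈ E × %ΔP_y = (0.69) × (-13.9%) ≈ -9.6%.

-9.6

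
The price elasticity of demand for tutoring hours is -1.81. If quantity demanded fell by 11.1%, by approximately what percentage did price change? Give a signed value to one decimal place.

6.1

%ΔQ ≈ E × %ΔP ⇒ %ΔP = %ΔQ / E = (-11.1%)/(-1.81) ≈ 6.1%.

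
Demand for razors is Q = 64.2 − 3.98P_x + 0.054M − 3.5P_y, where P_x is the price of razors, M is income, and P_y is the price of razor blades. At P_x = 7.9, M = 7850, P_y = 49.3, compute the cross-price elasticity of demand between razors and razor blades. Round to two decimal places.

Evaluating quantity at (P_x, M, P_y) gives Q = 64.2 − 3.98(7.9) + 0.054(7850) − 3.5(49.3) = 64.2 − 31.442 + 423.9 − 172.55 = 284.108.
∂Q/∂P_y = −3.5, so E_xy = -3.5·(49.3/284.108) ≈ -0.61.
E_xy < 0: the goods are complements.

-0.61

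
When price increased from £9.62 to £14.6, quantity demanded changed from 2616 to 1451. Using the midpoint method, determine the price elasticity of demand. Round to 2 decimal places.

%ΔQ = (1451 − 2616)/[(2616 + 1451)/2] = -1165/2033.5 ≈ -0.5729.
%Δp = (14.6 − 9.62)/[(9.62 + 14.6)/2] = 4.98/12.11 ≈ 0.4112.
Arc elasticity E = %ΔQ/%Δp ≈ -0.5729/0.4112 ≈ -1.39.
|E| > 1: demand is elastic over this range.

-1.39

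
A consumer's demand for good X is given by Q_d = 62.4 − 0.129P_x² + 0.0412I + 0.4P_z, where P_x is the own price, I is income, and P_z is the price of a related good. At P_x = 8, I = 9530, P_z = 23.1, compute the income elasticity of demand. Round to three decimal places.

0.861

Q_d = 62.4 − 0.129(8)² + 0.0412(9530) + 0.4(23.1) = 62.4 − 8.256 + 392.636 + 9.24 = 456.02.
∂Q_d/∂I = +0.0412, so E_I = 0.0412·(9530/456.02) ≈ 0.861.
E_I ∈ (0,1): normal good (necessity).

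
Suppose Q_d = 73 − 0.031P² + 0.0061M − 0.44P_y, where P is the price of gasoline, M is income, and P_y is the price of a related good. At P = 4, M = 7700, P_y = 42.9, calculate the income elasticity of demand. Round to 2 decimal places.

0.47

Evaluating quantity at (P, M, P_y) gives Q_d = 73 − 0.031(4)² + 0.0061(7700) − 0.44(42.9) = 73 − 0.496 + 46.97 − 18.876 = 100.598.
∂Q_d/∂M = +0.0061, so E_I = 0.0061·(7700/100.598) ≈ 0.47.
E_I ∈ (0,1): normal good (necessity).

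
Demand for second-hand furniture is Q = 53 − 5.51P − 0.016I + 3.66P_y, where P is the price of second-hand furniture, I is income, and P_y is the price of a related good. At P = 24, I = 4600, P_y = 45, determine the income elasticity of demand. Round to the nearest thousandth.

-6.206

Evaluating quantity at (P, I, P_y) gives Q = 53 − 5.51(24) − 0.016(4600) + 3.66(45) = 53 − 132.24 − 73.6 + 164.7 = 11.86.
∂Q/∂I = −0.016, so E_I = -0.016·(4600/11.86) ≈ -6.206.
E_I < 0: inferior good.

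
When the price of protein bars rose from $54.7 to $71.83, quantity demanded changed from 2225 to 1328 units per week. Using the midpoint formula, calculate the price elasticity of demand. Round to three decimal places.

%Δq = (1328 − 2225)/[(2225 + 1328)/2] = -897/1776.5 ≈ -0.5049.
%ΔP = (71.83 − 54.7)/[(54.7 + 71.83)/2] = 17.13/63.265 ≈ 0.2708.
Arc elasticity E = %Δq/%ΔP ≈ -0.5049/0.2708 ≈ -1.865.
|E| > 1: demand is elastic over this range.

-1.865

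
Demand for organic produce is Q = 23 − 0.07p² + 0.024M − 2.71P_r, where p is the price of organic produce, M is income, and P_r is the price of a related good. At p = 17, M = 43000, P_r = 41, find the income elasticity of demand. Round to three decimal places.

1.117

Q = 23 − 0.07(17)² + 0.024(43000) − 2.71(41) = 23 − 20.23 + 1032 − 111.11 = 923.66.
∂Q/∂M = +0.024, so E_I = 0.024·(43000/923.66) ≈ 1.117.
E_I > 1: normal good (luxury).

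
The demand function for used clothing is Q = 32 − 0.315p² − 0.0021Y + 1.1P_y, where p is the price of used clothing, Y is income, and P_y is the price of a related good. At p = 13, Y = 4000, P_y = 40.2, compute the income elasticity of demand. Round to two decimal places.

-0.58

Q = 32 − 0.315(13)² − 0.0021(4000) + 1.1(40.2) = 32 − 53.235 − 8.4 + 44.22 = 14.585.
∂Q/∂Y = −0.0021, so E_I = -0.0021·(4000/14.585) ≈ -0.58.
E_I < 0: inferior good.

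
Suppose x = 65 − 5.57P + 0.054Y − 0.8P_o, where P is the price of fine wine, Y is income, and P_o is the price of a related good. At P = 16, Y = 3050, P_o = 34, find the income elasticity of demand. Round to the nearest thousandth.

At the given point, x = 65 − 5.57(16) + 0.054(3050) − 0.8(34) = 65 − 89.12 + 164.7 − 27.2 = 113.38.
∂x/∂Y = +0.054, so E_I = 0.054·(3050/113.38) ≈ 1.453.
E_I > 1: normal good (luxury).

1.453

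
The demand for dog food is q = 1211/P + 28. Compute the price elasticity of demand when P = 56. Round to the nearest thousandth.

-0.436

At P = 56, q = 49.625.
dq/dP = −1211/P² = −0.3862.
Point elasticity E = (dq/dP)·(P/q) = -0.3862 × 56/49.625 ≈ -0.436.
|E| < 1, so demand is inelastic at this price.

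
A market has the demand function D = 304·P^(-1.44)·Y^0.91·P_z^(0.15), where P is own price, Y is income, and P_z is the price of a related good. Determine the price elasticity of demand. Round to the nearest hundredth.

-1.44

For a Cobb–Douglas (constant-elasticity) form D = A·P^α·…, the elasticity with respect to P equals the exponent α at every point.
Here the exponent on P is -1.44, so the price elasticity of demand is -1.44.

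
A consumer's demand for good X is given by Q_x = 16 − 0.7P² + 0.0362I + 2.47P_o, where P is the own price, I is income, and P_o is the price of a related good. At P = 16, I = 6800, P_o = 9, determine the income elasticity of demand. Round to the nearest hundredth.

First evaluate Q_x: 16 − 0.7(16)² + 0.0362(6800) + 2.47(9) = 16 − 179.2 + 246.16 + 22.23 = 105.19.
∂Q_x/∂I = +0.0362, so E_I = 0.0362·(6800/105.19) ≈ 2.34.
E_I > 1: normal good (luxury).

2.34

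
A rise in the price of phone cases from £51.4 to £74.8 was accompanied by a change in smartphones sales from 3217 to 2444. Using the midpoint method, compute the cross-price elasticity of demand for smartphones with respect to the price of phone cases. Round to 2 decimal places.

%ΔQ_x = (2444 − 3217)/[(3217+2444)/2] = -773/2830.5 ≈ -0.2731.
%ΔP_y = (74.8 − 51.4)/[(51.4+74.8)/2] ≈ 0.3708.
E_xy = -0.2731/0.3708 ≈ -0.74.
E_xy < 0, so smartphones and phone cases are complements.

-0.74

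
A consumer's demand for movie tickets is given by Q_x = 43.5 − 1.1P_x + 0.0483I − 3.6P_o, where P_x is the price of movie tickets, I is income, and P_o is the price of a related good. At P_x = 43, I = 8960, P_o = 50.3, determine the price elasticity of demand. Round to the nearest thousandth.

First evaluate Q_x: 43.5 − 1.1(43) + 0.0483(8960) − 3.6(50.3) = 43.5 − 47.3 + 432.768 − 181.08 = 247.888.
∂Q_x/∂P_x = −1.1, so E_p = (−1.1)·(43/247.888) ≈ -0.191.
|E_p| < 1: demand is inelastic.

-0.191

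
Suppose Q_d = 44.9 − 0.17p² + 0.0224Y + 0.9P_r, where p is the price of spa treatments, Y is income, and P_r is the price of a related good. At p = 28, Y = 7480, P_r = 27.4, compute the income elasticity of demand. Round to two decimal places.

1.61

At the given point, Q_d = 44.9 − 0.17(28)² + 0.0224(7480) + 0.9(27.4) = 44.9 − 133.28 + 167.552 + 24.66 = 103.832.
∂Q_d/∂Y = +0.0224, so E_I = 0.0224·(7480/103.832) ≈ 1.61.
E_I > 1: normal good (luxury).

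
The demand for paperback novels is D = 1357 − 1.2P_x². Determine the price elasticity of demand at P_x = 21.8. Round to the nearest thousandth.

-1.450

At P_x = 21.8, D = 786.712.
dD/dP_x = −2·1.2·P_x = −52.32.
Point elasticity E = (dD/dP_x)·(P_x/D) = -52.32 × 21.8/786.712 ≈ -1.450.
|E| > 1, so demand is elastic at this price.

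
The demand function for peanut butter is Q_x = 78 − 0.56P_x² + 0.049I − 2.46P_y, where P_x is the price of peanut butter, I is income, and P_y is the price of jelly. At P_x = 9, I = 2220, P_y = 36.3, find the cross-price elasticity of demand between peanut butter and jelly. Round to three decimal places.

Q_x = 78 − 0.56(9)² + 0.049(2220) − 2.46(36.3) = 78 − 45.36 + 108.78 − 89.298 = 52.122.
∂Q_x/∂P_y = −2.46, so E_xy = -2.46·(36.3/52.122) ≈ -1.713.
E_xy < 0: the goods are complements.

-1.713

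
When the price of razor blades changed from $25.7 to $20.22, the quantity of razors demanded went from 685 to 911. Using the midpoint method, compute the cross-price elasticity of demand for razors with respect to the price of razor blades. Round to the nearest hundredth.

-1.19

%ΔQ_x = (911 − 685)/[(685+911)/2] = 226/798 ≈ 0.2832.
%ΔP_y = (20.22 − 25.7)/[(25.7+20.22)/2] ≈ -0.2387.
E_xy = 0.2832/-0.2387 ≈ -1.19.
E_xy < 0, so razors and razor blades are complements.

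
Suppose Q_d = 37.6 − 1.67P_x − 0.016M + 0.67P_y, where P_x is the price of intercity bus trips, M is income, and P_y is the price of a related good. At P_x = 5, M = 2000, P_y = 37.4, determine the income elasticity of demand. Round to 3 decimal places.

Q_d = 37.6 − 1.67(5) − 0.016(2000) + 0.67(37.4) = 37.6 − 8.35 − 32 + 25.058 = 22.308.
∂Q_d/∂M = −0.016, so E_I = -0.016·(2000/22.308) ≈ -1.434.
E_I < 0: inferior good.

-1.434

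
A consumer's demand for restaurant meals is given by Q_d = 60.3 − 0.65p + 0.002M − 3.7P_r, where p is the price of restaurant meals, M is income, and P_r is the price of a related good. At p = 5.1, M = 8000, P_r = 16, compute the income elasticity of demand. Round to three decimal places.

1.161

Substituting, Q_d = 60.3 − 0.65(5.1) + 0.002(8000) − 3.7(16) = 60.3 − 3.315 + 16 − 59.2 = 13.785.
∂Q_d/∂M = +0.002, so E_I = 0.002·(8000/13.785) ≈ 1.161.
E_I > 1: normal good (luxury).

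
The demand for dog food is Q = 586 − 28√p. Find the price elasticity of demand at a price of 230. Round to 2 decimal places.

-1.32

At p = 230, Q = 161.359.
dQ/dp = −28/(2√p) = −28/(2·15.1658).
Point elasticity E = (dQ/dp)·(p/Q) = -0.9231 × 230/161.359 ≈ -1.32.
|E| > 1, so demand is elastic at this price.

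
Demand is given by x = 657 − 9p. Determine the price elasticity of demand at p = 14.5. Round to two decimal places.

-0.25

At p = 14.5, x = 526.5.
dx/dp = −9.
Point elasticity E = (dx/dp)·(p/x) = -9 × 14.5/526.5 ≈ -0.25.
|E| < 1, so demand is inelastic at this price.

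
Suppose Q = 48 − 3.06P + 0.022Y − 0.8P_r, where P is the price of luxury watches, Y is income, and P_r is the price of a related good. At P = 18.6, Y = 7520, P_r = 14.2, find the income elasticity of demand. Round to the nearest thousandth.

1.140

First evaluate Q: 48 − 3.06(18.6) + 0.022(7520) − 0.8(14.2) = 48 − 56.916 + 165.44 − 11.36 = 145.164.
∂Q/∂Y = +0.022, so E_I = 0.022·(7520/145.164) ≈ 1.140.
E_I > 1: normal good (luxury).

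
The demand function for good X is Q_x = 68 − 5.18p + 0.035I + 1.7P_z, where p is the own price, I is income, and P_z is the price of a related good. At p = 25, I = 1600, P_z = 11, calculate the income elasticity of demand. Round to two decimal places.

4.24

First evaluate Q_x: 68 − 5.18(25) + 0.035(1600) + 1.7(11) = 68 − 129.5 + 56 + 18.7 = 13.2.
∂Q_x/∂I = +0.035, so E_I = 0.035·(1600/13.2) ≈ 4.24.
E_I > 1: normal good (luxury).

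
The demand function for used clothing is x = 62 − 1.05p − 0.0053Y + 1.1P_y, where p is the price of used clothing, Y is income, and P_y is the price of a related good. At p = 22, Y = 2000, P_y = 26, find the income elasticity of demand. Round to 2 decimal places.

At the given point, x = 62 − 1.05(22) − 0.0053(2000) + 1.1(26) = 62 − 23.1 − 10.6 + 28.6 = 56.9.
∂x/∂Y = −0.0053, so E_I = -0.0053·(2000/56.9) ≈ -0.19.
E_I < 0: inferior good.

-0.19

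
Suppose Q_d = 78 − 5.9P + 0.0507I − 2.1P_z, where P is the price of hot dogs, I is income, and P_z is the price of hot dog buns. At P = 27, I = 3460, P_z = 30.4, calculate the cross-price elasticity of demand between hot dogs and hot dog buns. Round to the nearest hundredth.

-2.11

Substituting, Q_d = 78 − 5.9(27) + 0.0507(3460) − 2.1(30.4) = 78 − 159.3 + 175.422 − 63.84 = 30.282.
∂Q_d/∂P_z = −2.1, so E_xy = -2.1·(30.4/30.282) ≈ -2.11.
E_xy < 0: the goods are complements.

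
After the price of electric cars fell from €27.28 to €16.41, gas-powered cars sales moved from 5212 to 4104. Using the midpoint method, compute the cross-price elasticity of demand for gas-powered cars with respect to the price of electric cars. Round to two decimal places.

%ΔQ_x = (4104 − 5212)/[(5212+4104)/2] = -1108/4658 ≈ -0.2379.
%ΔP_y = (16.41 − 27.28)/[(27.28+16.41)/2] ≈ -0.4976.
E_xy = -0.2379/-0.4976 ≈ 0.48.
E_xy > 0, so gas-powered cars and electric cars are substitutes.

0.48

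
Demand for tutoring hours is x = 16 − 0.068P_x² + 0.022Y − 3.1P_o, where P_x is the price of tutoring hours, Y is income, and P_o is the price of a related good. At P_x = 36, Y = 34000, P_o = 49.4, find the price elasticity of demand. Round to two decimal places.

-0.34

x = 16 − 0.068(36)² + 0.022(34000) − 3.1(49.4) = 16 − 88.128 + 748 − 153.14 = 522.732.
∂x/∂P_x = −2·0.068·P_x = -4.896, so E_p = -4.896·(36/522.732) ≈ -0.34.
|E_p| < 1: demand is inelastic.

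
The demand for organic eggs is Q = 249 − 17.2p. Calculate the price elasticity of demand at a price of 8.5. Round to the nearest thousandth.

At p = 8.5, Q = 102.8.
dQ/dp = −17.2.
Point elasticity E = (dQ/dp)·(p/Q) = -17.2 × 8.5/102.8 ≈ -1.422.
|E| > 1, so demand is elastic at this price.

-1.422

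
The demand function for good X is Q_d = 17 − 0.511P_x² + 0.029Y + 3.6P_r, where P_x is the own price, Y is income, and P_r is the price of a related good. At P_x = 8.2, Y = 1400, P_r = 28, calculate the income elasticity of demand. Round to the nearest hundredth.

0.33

Q_d = 17 − 0.511(8.2)² + 0.029(1400) + 3.6(28) = 17 − 34.3596 + 40.6 + 100.8 = 124.0404.
∂Q_d/∂Y = +0.029, so E_I = 0.029·(1400/124.0404) ≈ 0.33.
E_I ∈ (0,1): normal good (necessity).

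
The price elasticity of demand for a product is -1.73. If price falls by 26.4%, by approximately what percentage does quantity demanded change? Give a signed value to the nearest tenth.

%ΔQ ≈ E × %ΔP = (-1.73) × (-26.4%) ≈ 45.7%.

45.7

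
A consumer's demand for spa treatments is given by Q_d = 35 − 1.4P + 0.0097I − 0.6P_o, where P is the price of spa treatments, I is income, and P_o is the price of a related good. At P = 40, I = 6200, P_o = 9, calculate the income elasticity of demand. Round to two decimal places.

At the given point, Q_d = 35 − 1.4(40) + 0.0097(6200) − 0.6(9) = 35 − 56 + 60.14 − 5.4 = 33.74.
∂Q_d/∂I = +0.0097, so E_I = 0.0097·(6200/33.74) ≈ 1.78.
E_I > 1: normal good (luxury).

1.78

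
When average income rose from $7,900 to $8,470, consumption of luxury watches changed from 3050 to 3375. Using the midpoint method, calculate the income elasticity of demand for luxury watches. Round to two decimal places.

%ΔQ = (3375 − 3050)/[(3050+3375)/2] = 325/3212.5 ≈ 0.1012.
%ΔI = (8,470 − 7,900)/[(7,900+8,470)/2] = 570/8185 ≈ 0.0696.
E_I = %ΔQ/%ΔI ≈ 1.45.
E_I > 1: normal good (luxury).

1.45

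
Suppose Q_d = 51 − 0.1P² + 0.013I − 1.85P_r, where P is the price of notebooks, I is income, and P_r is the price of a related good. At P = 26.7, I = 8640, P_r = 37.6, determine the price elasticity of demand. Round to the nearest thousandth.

-6.345

Substituting, Q_d = 51 − 0.1(26.7)² + 0.013(8640) − 1.85(37.6) = 51 − 71.289 + 112.32 − 69.56 = 22.471.
∂Q_d/∂P = −2·0.1·P = -5.34, so E_p = -5.34·(26.7/22.471) ≈ -6.345.
|E_p| > 1: demand is elastic.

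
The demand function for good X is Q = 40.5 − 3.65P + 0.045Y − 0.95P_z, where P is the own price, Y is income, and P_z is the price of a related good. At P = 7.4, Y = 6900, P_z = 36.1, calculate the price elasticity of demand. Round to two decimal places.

-0.09

First evaluate Q: 40.5 − 3.65(7.4) + 0.045(6900) − 0.95(36.1) = 40.5 − 27.01 + 310.5 − 34.295 = 289.695.
∂Q/∂P = −3.65, so E_p = (−3.65)·(7.4/289.695) ≈ -0.09.
|E_p| < 1: demand is inelastic.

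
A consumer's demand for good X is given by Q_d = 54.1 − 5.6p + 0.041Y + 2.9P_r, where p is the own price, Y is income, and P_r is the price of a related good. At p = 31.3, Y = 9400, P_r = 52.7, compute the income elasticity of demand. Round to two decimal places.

0.92

At the given point, Q_d = 54.1 − 5.6(31.3) + 0.041(9400) + 2.9(52.7) = 54.1 − 175.28 + 385.4 + 152.83 = 417.05.
∂Q_d/∂Y = +0.041, so E_I = 0.041·(9400/417.05) ≈ 0.92.
E_I ∈ (0,1): normal good (necessity).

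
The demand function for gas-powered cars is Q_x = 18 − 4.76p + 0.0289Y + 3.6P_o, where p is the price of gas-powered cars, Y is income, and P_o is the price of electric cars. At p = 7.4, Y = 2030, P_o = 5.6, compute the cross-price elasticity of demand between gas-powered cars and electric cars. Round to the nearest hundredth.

0.33

First evaluate Q_x: 18 − 4.76(7.4) + 0.0289(2030) + 3.6(5.6) = 18 − 35.224 + 58.667 + 20.16 = 61.603.
∂Q_x/∂P_o = +3.6, so E_xy = 3.6·(5.6/61.603) ≈ 0.33.
E_xy > 0: the goods are substitutes.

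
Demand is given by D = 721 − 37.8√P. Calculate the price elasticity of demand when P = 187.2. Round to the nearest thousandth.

At P = 187.2, D = 203.8164.
dD/dP = −37.8/(2√P) = −37.8/(2·13.6821).
Point elasticity E = (dD/dP)·(P/D) = -1.3814 × 187.2/203.8164 ≈ -1.269.
|E| > 1, so demand is elastic at this price.

-1.269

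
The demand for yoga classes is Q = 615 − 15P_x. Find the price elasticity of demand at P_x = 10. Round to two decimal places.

-0.32

At P_x = 10, Q = 465.
dQ/dP_x = −15.
Point elasticity E = (dQ/dP_x)·(P_x/Q) = -15 × 10/465 ≈ -0.32.
|E| < 1, so demand is inelastic at this price.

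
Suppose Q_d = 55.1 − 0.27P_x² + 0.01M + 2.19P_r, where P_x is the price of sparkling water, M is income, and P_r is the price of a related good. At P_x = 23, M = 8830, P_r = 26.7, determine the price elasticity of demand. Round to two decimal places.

-4.84

Substituting, Q_d = 55.1 − 0.27(23)² + 0.01(8830) + 2.19(26.7) = 55.1 − 142.83 + 88.3 + 58.473 = 59.043.
∂Q_d/∂P_x = −2·0.27·P_x = -12.42, so E_p = -12.42·(23/59.043) ≈ -4.84.
|E_p| > 1: demand is elastic.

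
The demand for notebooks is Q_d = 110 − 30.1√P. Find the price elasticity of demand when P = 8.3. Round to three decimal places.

At P = 8.3, Q_d = 23.2827.
dQ_d/dP = −30.1/(2√P) = −30.1/(2·2.881).
Point elasticity E = (dQ_d/dP)·(P/Q_d) = -5.2239 × 8.3/23.2827 ≈ -1.862.
|E| > 1, so demand is elastic at this price.

-1.862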